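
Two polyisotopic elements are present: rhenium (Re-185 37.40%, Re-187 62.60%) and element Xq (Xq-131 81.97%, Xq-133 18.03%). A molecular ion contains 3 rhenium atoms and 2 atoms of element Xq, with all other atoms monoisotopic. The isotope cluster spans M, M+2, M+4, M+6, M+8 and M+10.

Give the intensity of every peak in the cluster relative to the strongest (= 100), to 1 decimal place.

Rhenium pattern (n=3): 0.05231362 : 0.26268713 : 0.43968487 : 0.24531438
Element Xq pattern (n=2): 0.67190809 : 0.29558382 : 0.03250809
Convolve the two distributions (both contribute in 2-u steps):
  M: 0.05231362×0.67190809 = 0.035150
  M+2: 0.05231362×0.29558382 + 0.26268713×0.67190809 = 0.191965
  M+4: 0.05231362×0.03250809 + 0.26268713×0.29558382 + 0.43968487×0.67190809 = 0.374775
  M+6: 0.26268713×0.03250809 + 0.43968487×0.29558382 + 0.24531438×0.67190809 = 0.303332
  M+8: 0.43968487×0.03250809 + 0.24531438×0.29558382 = 0.086804
  M+10: 0.24531438×0.03250809 = 0.007975
Scale to base peak (0.374775) = 100: 9.4 : 51.2 : 100.0 : 80.9 : 23.2 : 2.1

9.4 : 51.2 : 100.0 : 80.9 : 23.2 : 2.1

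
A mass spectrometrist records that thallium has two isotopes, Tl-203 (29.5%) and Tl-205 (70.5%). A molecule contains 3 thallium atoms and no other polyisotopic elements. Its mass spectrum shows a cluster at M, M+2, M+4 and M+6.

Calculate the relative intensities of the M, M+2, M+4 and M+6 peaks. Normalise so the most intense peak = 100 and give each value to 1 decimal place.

5.8 : 41.8 : 100.0 : 79.7

Each Tl atom is independently Tl-203 (p = 0.295) or Tl-205 (q = 0.705); the cluster is the binomial expansion (p + q)^3.
P(M) = 0.295^3 = 0.025672
P(M+2) = 3 × 0.295^2 × 0.705^1 = 0.184058
P(M+4) = 3 × 0.295^1 × 0.705^2 = 0.439867
P(M+6) = 0.705^3 = 0.350403
The M+4 peak is largest (0.439867); scaling to 100 gives 5.8 : 41.8 : 100.0 : 79.7.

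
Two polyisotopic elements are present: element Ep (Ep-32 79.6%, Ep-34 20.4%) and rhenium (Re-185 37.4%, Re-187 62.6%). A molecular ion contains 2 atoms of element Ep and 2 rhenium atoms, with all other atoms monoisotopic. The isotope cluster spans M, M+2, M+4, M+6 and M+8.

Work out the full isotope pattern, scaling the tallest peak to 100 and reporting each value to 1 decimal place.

21.8 : 84.2 : 100.0 : 36.1 : 4.0

Element Ep pattern (n=2): 0.633616 : 0.324768 : 0.041616
Rhenium pattern (n=2): 0.139876 : 0.468248 : 0.391876
Convolve the two distributions (both contribute in 2-u steps):
  M: 0.633616×0.139876 = 0.088628
  M+2: 0.633616×0.468248 + 0.324768×0.139876 = 0.342117
  M+4: 0.633616×0.391876 + 0.324768×0.468248 + 0.041616×0.139876 = 0.406192
  M+6: 0.324768×0.391876 + 0.041616×0.468248 = 0.146755
  M+8: 0.041616×0.391876 = 0.016308
Scale to base peak (0.406192) = 100: 21.8 : 84.2 : 100.0 : 36.1 : 4.0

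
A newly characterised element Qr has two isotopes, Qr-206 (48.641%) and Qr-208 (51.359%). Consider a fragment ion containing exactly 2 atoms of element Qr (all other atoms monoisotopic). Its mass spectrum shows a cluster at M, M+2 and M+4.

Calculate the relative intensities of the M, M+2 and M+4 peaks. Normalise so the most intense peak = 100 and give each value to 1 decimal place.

47.4 : 100.0 : 52.8

Each Qr atom is independently Qr-206 (p = 0.48641) or Qr-208 (q = 0.51359); the cluster is the binomial expansion (p + q)^2.
P(M) = 0.48641^2 = 0.236595
P(M+2) = 2 × 0.48641^1 × 0.51359^1 = 0.499631
P(M+4) = 0.51359^2 = 0.263775
The M+2 peak is largest (0.499631); scaling to 100 gives 47.4 : 100.0 : 52.8.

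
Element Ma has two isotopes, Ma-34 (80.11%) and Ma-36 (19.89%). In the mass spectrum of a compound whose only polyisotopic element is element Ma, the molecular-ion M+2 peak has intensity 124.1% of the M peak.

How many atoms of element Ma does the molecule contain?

The M+2/M ratio from n Ma atoms is n · q/p = n · 0.1989/0.8011.
n = 1.241 × 0.8011/0.1989 = 5.00 ≈ 5

5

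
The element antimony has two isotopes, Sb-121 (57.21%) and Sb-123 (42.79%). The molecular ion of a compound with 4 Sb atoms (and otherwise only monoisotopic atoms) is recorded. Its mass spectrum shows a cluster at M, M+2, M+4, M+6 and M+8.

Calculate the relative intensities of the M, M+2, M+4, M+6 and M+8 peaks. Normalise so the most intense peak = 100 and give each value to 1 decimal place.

29.8 : 89.1 : 100.0 : 49.9 : 9.3

The 4 Sb atoms are independent, so intensities follow the terms of (0.5721 + 0.4279)^4.
P(M) = 0.5721^4 = 0.107124
P(M+2) = 4 × 0.5721^3 × 0.4279^1 = 0.320493
P(M+4) = 6 × 0.5721^2 × 0.4279^2 = 0.359567
P(M+6) = 4 × 0.5721^1 × 0.4279^3 = 0.179291
P(M+8) = 0.4279^4 = 0.033525
The M+4 peak is largest (0.359567); scaling to 100 gives 29.8 : 89.1 : 100.0 : 49.9 : 9.3.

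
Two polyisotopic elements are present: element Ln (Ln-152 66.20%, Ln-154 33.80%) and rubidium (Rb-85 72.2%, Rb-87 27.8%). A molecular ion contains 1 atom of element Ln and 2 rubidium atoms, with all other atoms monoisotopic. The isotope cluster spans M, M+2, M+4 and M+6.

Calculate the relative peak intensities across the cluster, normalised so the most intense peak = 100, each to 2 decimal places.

Element Ln pattern (n=1): 0.6620 : 0.3380
Rubidium pattern (n=2): 0.521284 : 0.401432 : 0.077284
Convolve the two distributions (both contribute in 2-u steps):
  M: 0.6620×0.521284 = 0.345090
  M+2: 0.6620×0.401432 + 0.3380×0.521284 = 0.441942
  M+4: 0.6620×0.077284 + 0.3380×0.401432 = 0.186846
  M+6: 0.3380×0.077284 = 0.026122
Scale to base peak (0.441942) = 100: 78.08 : 100.00 : 42.28 : 5.91

78.08 : 100.00 : 42.28 : 5.91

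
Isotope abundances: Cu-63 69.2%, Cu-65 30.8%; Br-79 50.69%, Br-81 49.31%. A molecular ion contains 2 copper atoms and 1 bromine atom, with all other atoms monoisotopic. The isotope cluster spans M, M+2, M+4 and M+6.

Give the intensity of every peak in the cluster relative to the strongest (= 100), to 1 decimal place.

Copper pattern (n=2): 0.478864 : 0.426272 : 0.094864
Bromine pattern (n=1): 0.5069 : 0.4931
Convolve the two distributions (both contribute in 2-u steps):
  M: 0.478864×0.5069 = 0.242736
  M+2: 0.478864×0.4931 + 0.426272×0.5069 = 0.452205
  M+4: 0.426272×0.4931 + 0.094864×0.5069 = 0.258281
  M+6: 0.094864×0.4931 = 0.046777
Scale to base peak (0.452205) = 100: 53.7 : 100.0 : 57.1 : 10.3

53.7 : 100.0 : 57.1 : 10.3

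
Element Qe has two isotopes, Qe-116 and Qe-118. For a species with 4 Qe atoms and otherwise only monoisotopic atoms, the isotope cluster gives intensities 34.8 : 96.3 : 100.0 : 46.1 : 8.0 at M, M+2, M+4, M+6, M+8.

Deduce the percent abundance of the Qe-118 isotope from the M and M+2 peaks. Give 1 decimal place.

40.9%

If p is the fraction of Qe that is Qe-116, then I(M+2)/I(M) = [C(4,1)·p^3·(1−p)] / p^4 = 4·(1−p)/p = 96.3/34.8 = 2.7672
(1−p)/p = 2.7672/4 = 0.6918  ⇒  p = 1/(1 + 0.6918) = 0.5911
Qe-116: 59.1%, Qe-118: 40.9%.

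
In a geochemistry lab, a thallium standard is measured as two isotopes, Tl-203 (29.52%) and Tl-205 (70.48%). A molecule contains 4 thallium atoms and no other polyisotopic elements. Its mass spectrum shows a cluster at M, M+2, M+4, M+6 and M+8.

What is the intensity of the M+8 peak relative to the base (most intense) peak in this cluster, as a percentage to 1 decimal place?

Binomial terms of (0.2952 + 0.7048)^4: M 0.0076, M+2 0.0725, M+4 0.2597, M+6 0.4134, M+8 0.2468 → M+6 is the base peak.
P(M+6) = C(4,3) × 0.2952^1 × 0.7048^3 = 4 × 0.2952 × 0.35010449 = 0.413403 (base)
P(M+8) = C(4,4) × 0.2952^0 × 0.7048^4 = 1 × 1.0000 × 0.24675365 = 0.246754
Relative intensity = 0.246754 / 0.413403 × 100 = 59.7

59.7%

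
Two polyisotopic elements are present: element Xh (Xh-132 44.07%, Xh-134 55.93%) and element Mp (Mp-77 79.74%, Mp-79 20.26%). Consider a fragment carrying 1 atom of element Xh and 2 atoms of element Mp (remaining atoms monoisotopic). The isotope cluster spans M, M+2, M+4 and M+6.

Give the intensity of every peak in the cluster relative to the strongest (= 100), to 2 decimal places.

Element Xh pattern (n=1): 0.4407 : 0.5593
Element Mp pattern (n=2): 0.63584676 : 0.32310648 : 0.04104676
Convolve the two distributions (both contribute in 2-u steps):
  M: 0.4407×0.63584676 = 0.280218
  M+2: 0.4407×0.32310648 + 0.5593×0.63584676 = 0.498022
  M+4: 0.4407×0.04104676 + 0.5593×0.32310648 = 0.198803
  M+6: 0.5593×0.04104676 = 0.022957
Scale to base peak (0.498022) = 100: 56.27 : 100.00 : 39.92 : 4.61

56.27 : 100.00 : 39.92 : 4.61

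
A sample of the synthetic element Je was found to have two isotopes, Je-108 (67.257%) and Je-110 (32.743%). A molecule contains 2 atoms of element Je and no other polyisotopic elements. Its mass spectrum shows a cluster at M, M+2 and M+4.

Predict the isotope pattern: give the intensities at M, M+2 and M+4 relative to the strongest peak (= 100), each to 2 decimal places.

The 2 Je atoms are independent, so intensities follow the terms of (0.67257 + 0.32743)^2.
P(M) = 0.67257^2 = 0.452350
P(M+2) = 2 × 0.67257^1 × 0.32743^1 = 0.440439
P(M+4) = 0.32743^2 = 0.107210
The M peak is largest (0.452350); scaling to 100 gives 100.00 : 97.37 : 23.70.

100.00 : 97.37 : 23.70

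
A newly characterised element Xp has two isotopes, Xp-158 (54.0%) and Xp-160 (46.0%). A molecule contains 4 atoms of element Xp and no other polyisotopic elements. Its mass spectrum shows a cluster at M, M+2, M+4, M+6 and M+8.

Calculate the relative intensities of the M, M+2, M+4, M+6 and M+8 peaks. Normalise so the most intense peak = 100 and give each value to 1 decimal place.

The 4 Xp atoms are independent, so intensities follow the terms of (0.540 + 0.460)^4.
P(M) = 0.540^4 = 0.085031
P(M+2) = 4 × 0.540^3 × 0.460^1 = 0.289734
P(M+4) = 6 × 0.540^2 × 0.460^2 = 0.370215
P(M+6) = 4 × 0.540^1 × 0.460^3 = 0.210246
P(M+8) = 0.460^4 = 0.044775
The M+4 peak is largest (0.370215); scaling to 100 gives 23.0 : 78.3 : 100.0 : 56.8 : 12.1.

23.0 : 78.3 : 100.0 : 56.8 : 12.1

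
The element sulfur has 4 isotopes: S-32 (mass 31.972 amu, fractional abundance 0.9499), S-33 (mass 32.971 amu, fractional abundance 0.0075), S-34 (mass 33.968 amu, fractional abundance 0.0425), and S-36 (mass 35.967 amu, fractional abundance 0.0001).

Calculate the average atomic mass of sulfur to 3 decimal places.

Weight each isotope mass by its fractional abundance: 0.9499 × 31.972 + 0.0075 × 32.971 + 0.0425 × 33.968 + 0.0001 × 35.967
= 30.3702 + 0.2473 + 1.4436 + 0.0036 = 32.0647 amu

32.065 amu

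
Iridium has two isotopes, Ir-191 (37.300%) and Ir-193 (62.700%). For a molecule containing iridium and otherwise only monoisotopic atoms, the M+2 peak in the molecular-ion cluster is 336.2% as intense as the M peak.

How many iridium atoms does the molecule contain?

For n independent Ir atoms, I(M+2)/I(M) = n · (abundance Ir-193) / (abundance Ir-191) = n · 0.62700/0.37300.
n = 3.362 × 0.37300/0.62700 = 2.00 ≈ 2

2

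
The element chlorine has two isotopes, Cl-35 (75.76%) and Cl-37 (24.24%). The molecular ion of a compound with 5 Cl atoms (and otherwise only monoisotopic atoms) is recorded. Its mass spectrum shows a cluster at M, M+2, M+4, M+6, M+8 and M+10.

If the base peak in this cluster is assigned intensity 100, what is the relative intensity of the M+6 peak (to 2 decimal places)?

(0.7576 + 0.2424)^5 gives M 0.2496, M+2 0.3993, M+4 0.2555, M+6 0.0817, M+8 0.0131, M+10 0.0008; the largest is M+2.
P(M+2) = C(5,1) × 0.7576^4 × 0.2424^1 = 5 × 0.32942751 × 0.2424 = 0.399266 (base)
P(M+6) = C(5,3) × 0.7576^2 × 0.2424^3 = 10 × 0.57395776 × 0.01424288 = 0.081748
Relative intensity = 0.081748 / 0.399266 × 100 = 20.47

20.47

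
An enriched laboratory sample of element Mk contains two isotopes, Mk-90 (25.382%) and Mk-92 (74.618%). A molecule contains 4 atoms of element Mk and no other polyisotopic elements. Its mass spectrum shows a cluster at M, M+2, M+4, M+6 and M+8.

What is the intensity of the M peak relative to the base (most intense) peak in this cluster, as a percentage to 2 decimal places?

Term probabilities: M 0.0042, M+2 0.0488, M+4 0.2152, M+6 0.4218, M+8 0.3100. Base peak = M+6.
P(M+6) = C(4,3) × 0.25382^1 × 0.74618^3 = 4 × 0.25382 × 0.41546153 = 0.421810 (base)
P(M) = C(4,0) × 0.25382^4 × 0.74618^0 = 1 × 0.00415053 × 1.0000 = 0.004151
Relative intensity = 0.004151 / 0.421810 × 100 = 0.98

0.98%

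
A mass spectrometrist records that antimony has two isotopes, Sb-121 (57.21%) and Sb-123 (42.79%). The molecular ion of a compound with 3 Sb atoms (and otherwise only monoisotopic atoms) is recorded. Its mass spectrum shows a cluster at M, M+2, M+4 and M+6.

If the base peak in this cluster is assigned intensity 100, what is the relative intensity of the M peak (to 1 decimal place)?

Binomial terms of (0.5721 + 0.4279)^3: M 0.1872, M+2 0.4202, M+4 0.3143, M+6 0.0783 → M+2 is the base peak.
P(M+2) = C(3,1) × 0.5721^2 × 0.4279^1 = 3 × 0.32729841 × 0.4279 = 0.420153 (base)
P(M) = C(3,0) × 0.5721^3 × 0.4279^0 = 1 × 0.18724742 × 1.0000 = 0.187247
Relative intensity = 0.187247 / 0.420153 × 100 = 44.6

44.6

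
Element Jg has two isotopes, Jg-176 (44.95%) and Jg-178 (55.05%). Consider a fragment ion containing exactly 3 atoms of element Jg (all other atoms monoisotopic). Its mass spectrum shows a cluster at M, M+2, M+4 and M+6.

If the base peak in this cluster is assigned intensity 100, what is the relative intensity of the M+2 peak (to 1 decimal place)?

(0.4495 + 0.5505)^3 gives M 0.0908, M+2 0.3337, M+4 0.4087, M+6 0.1668; the largest is M+4.
P(M+4) = C(3,2) × 0.4495^1 × 0.5505^2 = 3 × 0.4495 × 0.30305025 = 0.408663 (base)
P(M+2) = C(3,1) × 0.4495^2 × 0.5505^1 = 3 × 0.20205025 × 0.5505 = 0.333686
Relative intensity = 0.333686 / 0.408663 × 100 = 81.7

81.7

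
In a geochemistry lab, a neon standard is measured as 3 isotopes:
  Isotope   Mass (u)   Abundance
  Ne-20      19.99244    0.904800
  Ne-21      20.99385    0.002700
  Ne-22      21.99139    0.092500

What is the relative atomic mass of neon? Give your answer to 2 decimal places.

20.18 u

Weight each isotope mass by its fractional abundance: 0.904800 × 19.99244 + 0.002700 × 20.99385 + 0.092500 × 21.99139
= 18.089160 + 0.056683 + 2.034204 = 20.180047 u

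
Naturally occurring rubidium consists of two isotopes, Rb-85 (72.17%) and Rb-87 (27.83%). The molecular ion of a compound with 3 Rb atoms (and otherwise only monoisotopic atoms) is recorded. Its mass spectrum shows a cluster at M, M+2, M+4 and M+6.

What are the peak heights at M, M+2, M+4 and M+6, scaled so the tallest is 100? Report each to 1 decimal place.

Each Rb atom is independently Rb-85 (p = 0.7217) or Rb-87 (q = 0.2783); the cluster is the binomial expansion (p + q)^3.
P(M) = 0.7217^3 = 0.375898
P(M+2) = 3 × 0.7217^2 × 0.2783^1 = 0.434858
P(M+4) = 3 × 0.7217^1 × 0.2783^2 = 0.167689
P(M+6) = 0.2783^3 = 0.021555
The M+2 peak is largest (0.434858); scaling to 100 gives 86.4 : 100.0 : 38.6 : 5.0.

86.4 : 100.0 : 38.6 : 5.0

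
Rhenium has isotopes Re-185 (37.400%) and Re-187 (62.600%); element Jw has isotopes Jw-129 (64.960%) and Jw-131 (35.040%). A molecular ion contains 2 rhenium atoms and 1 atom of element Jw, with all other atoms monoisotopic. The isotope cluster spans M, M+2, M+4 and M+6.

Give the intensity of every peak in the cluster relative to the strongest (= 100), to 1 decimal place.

21.7 : 84.4 : 100.0 : 32.8

Rhenium pattern (n=2): 0.139876 : 0.468248 : 0.391876
Element Jw pattern (n=1): 0.6496 : 0.3504
Convolve the two distributions (both contribute in 2-u steps):
  M: 0.139876×0.6496 = 0.090863
  M+2: 0.139876×0.3504 + 0.468248×0.6496 = 0.353186
  M+4: 0.468248×0.3504 + 0.391876×0.6496 = 0.418637
  M+6: 0.391876×0.3504 = 0.137313
Scale to base peak (0.418637) = 100: 21.7 : 84.4 : 100.0 : 32.8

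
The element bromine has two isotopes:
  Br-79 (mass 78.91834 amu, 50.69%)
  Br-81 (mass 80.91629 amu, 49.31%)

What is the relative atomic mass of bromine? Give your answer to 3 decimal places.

79.904 amu

Average mass = Σ (abundance × isotope mass) = 0.5069 × 78.91834 + 0.4931 × 80.91629
= 40.003707 + 39.899823 = 79.903530 amu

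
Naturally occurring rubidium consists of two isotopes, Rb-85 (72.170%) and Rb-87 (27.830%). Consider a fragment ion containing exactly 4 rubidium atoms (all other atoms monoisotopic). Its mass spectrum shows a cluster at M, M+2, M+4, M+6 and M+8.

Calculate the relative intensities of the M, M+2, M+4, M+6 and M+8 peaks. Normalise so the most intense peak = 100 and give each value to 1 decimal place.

Expanding (0.72170 + 0.27830)^4:
P(M) = 0.72170^4 = 0.271286
P(M+2) = 4 × 0.72170^3 × 0.27830^1 = 0.418450
P(M+4) = 6 × 0.72170^2 × 0.27830^2 = 0.242042
P(M+6) = 4 × 0.72170^1 × 0.27830^3 = 0.062224
P(M+8) = 0.27830^4 = 0.005999
The M+2 peak is largest (0.418450); scaling to 100 gives 64.8 : 100.0 : 57.8 : 14.9 : 1.4.

64.8 : 100.0 : 57.8 : 14.9 : 1.4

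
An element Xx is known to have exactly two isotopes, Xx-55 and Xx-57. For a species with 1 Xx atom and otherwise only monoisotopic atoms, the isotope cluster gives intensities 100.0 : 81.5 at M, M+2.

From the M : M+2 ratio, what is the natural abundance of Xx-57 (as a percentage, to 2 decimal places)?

44.90%

Write p for the Xx-55 fraction. I(M+2)/I(M) = [C(1,1)·p^0·(1−p)] / p^1 = 1·(1−p)/p = 81.5/100.0 = 0.8150
(1−p)/p = 0.8150/1 = 0.8150  ⇒  p = 1/(1 + 0.8150) = 0.5510
Xx-55: 55.10%, Xx-57: 44.90%.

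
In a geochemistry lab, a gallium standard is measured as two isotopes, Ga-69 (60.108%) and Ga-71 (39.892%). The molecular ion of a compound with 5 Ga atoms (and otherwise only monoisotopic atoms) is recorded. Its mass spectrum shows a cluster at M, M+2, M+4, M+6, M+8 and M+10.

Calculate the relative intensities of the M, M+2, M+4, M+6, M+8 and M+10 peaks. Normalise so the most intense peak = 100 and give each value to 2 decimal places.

Expanding (0.60108 + 0.39892)^5:
P(M) = 0.60108^5 = 0.078462
P(M+2) = 5 × 0.60108^4 × 0.39892^1 = 0.260366
P(M+4) = 10 × 0.60108^3 × 0.39892^2 = 0.345596
P(M+6) = 10 × 0.60108^2 × 0.39892^3 = 0.229362
P(M+8) = 5 × 0.60108^1 × 0.39892^4 = 0.076111
P(M+10) = 0.39892^5 = 0.010103
The M+4 peak is largest (0.345596); scaling to 100 gives 22.70 : 75.34 : 100.00 : 66.37 : 22.02 : 2.92.

22.70 : 75.34 : 100.00 : 66.37 : 22.02 : 2.92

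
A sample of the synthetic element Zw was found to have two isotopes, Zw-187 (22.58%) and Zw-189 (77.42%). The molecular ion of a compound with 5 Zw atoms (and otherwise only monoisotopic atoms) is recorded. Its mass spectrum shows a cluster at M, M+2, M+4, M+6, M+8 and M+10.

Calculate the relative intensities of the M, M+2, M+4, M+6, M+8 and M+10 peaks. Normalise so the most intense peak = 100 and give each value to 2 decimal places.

The 5 Zw atoms are independent, so intensities follow the terms of (0.2258 + 0.7742)^5.
P(M) = 0.2258^5 = 0.000587
P(M+2) = 5 × 0.2258^4 × 0.7742^1 = 0.010063
P(M+4) = 10 × 0.2258^3 × 0.7742^2 = 0.069005
P(M+6) = 10 × 0.2258^2 × 0.7742^3 = 0.236596
P(M+8) = 5 × 0.2258^1 × 0.7742^4 = 0.405608
P(M+10) = 0.7742^5 = 0.278142
The M+8 peak is largest (0.405608); scaling to 100 gives 0.14 : 2.48 : 17.01 : 58.33 : 100.00 : 68.57.

0.14 : 2.48 : 17.01 : 58.33 : 100.00 : 68.57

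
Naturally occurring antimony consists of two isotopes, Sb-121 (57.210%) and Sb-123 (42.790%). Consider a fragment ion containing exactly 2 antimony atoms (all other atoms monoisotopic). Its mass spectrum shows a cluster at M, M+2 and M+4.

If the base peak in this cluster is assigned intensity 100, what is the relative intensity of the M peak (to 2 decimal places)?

Binomial terms of (0.57210 + 0.42790)^2: M 0.3273, M+2 0.4896, M+4 0.1831 → M+2 is the base peak.
P(M+2) = C(2,1) × 0.57210^1 × 0.42790^1 = 2 × 0.5721 × 0.4279 = 0.489603 (base)
P(M) = C(2,0) × 0.57210^2 × 0.42790^0 = 1 × 0.32729841 × 1.0000 = 0.327298
Relative intensity = 0.327298 / 0.489603 × 100 = 66.85

66.85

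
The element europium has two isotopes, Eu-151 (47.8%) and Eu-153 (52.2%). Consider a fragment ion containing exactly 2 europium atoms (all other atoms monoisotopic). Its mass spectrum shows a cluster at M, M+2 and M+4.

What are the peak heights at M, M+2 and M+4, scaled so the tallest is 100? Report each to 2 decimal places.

The 2 Eu atoms are independent, so intensities follow the terms of (0.478 + 0.522)^2.
P(M) = 0.478^2 = 0.228484
P(M+2) = 2 × 0.478^1 × 0.522^1 = 0.499032
P(M+4) = 0.522^2 = 0.272484
The M+2 peak is largest (0.499032); scaling to 100 gives 45.79 : 100.00 : 54.60.

45.79 : 100.00 : 54.60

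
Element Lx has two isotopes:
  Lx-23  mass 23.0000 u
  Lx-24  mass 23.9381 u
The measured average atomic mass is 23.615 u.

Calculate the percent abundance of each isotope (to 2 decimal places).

Lx-23: 34.44%, Lx-24: 65.56%

Let x be the fractional abundance of Lx-23; then Lx-24 has abundance 1 − x.
23.0000·x + 23.9381·(1 − x) = 23.615
(23.0000 − 23.9381)·x = 23.615 − 23.9381
x = -0.3231 / -0.9381 = 0.34442 → 34.44% Lx-23, 65.56% Lx-24.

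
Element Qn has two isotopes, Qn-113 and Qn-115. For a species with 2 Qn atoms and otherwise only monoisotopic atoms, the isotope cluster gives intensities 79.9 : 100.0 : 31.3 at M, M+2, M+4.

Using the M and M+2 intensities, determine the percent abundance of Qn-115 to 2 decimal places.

38.49%

Write p for the Qn-113 fraction. I(M+2)/I(M) = [C(2,1)·p^1·(1−p)] / p^2 = 2·(1−p)/p = 100.0/79.9 = 1.2516
(1−p)/p = 1.2516/2 = 0.6258  ⇒  p = 1/(1 + 0.6258) = 0.6151
Qn-113: 61.51%, Qn-115: 38.49%.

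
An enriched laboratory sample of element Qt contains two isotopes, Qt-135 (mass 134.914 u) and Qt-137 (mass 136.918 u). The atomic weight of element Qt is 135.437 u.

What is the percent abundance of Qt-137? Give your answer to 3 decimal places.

26.098%

With x = fraction of Qt-135 (so Qt-137 is 1 − x):
134.914·x + 136.918·(1 − x) = 135.437
(134.914 − 136.918)·x = 135.437 − 136.918
x = -1.481 / -2.004 = 0.73902 → 73.902% Qt-135, 26.098% Qt-137.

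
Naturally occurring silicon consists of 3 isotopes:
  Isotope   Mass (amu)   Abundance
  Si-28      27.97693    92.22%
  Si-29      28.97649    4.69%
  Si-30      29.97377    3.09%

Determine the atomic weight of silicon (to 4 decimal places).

28.0855 amu

The abundance-weighted mean is 0.9222 × 27.97693 + 0.0469 × 28.97649 + 0.0309 × 29.97377
= 25.800325 + 1.358997 + 0.926189 = 28.085511 amu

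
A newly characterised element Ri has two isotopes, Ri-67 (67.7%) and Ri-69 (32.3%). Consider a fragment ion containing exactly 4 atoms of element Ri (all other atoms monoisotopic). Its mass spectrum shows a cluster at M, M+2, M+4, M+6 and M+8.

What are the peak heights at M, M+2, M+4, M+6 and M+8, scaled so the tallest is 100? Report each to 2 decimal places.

The 4 Ri atoms are independent, so intensities follow the terms of (0.677 + 0.323)^4.
P(M) = 0.677^4 = 0.210065
P(M+2) = 4 × 0.677^3 × 0.323^1 = 0.400893
P(M+4) = 6 × 0.677^2 × 0.323^2 = 0.286902
P(M+6) = 4 × 0.677^1 × 0.323^3 = 0.091255
P(M+8) = 0.323^4 = 0.010885
The M+2 peak is largest (0.400893); scaling to 100 gives 52.40 : 100.00 : 71.57 : 22.76 : 2.72.

52.40 : 100.00 : 71.57 : 22.76 : 2.72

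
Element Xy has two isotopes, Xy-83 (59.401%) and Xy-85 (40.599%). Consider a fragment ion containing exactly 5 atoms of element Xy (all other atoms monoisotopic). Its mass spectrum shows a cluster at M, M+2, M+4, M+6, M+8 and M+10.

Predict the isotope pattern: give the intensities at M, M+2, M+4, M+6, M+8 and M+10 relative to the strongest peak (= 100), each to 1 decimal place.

21.4 : 73.2 : 100.0 : 68.3 : 23.4 : 3.2

The 5 Xy atoms are independent, so intensities follow the terms of (0.59401 + 0.40599)^5.
P(M) = 0.59401^5 = 0.073955
P(M+2) = 5 × 0.59401^4 × 0.40599^1 = 0.252732
P(M+4) = 10 × 0.59401^3 × 0.40599^2 = 0.345471
P(M+6) = 10 × 0.59401^2 × 0.40599^3 = 0.236120
P(M+8) = 5 × 0.59401^1 × 0.40599^4 = 0.080691
P(M+10) = 0.40599^5 = 0.011030
The M+4 peak is largest (0.345471); scaling to 100 gives 21.4 : 73.2 : 100.0 : 68.3 : 23.4 : 3.2.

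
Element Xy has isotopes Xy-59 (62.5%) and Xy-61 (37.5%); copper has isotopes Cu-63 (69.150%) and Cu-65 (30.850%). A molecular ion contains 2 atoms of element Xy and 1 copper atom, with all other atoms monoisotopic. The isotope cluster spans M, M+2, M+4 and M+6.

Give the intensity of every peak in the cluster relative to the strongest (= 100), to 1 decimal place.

Element Xy pattern (n=2): 0.390625 : 0.46875 : 0.140625
Copper pattern (n=1): 0.6915 : 0.3085
Convolve the two distributions (both contribute in 2-u steps):
  M: 0.390625×0.6915 = 0.270117
  M+2: 0.390625×0.3085 + 0.46875×0.6915 = 0.444648
  M+4: 0.46875×0.3085 + 0.140625×0.6915 = 0.241852
  M+6: 0.140625×0.3085 = 0.043383
Scale to base peak (0.444648) = 100: 60.7 : 100.0 : 54.4 : 9.8

60.7 : 100.0 : 54.4 : 9.8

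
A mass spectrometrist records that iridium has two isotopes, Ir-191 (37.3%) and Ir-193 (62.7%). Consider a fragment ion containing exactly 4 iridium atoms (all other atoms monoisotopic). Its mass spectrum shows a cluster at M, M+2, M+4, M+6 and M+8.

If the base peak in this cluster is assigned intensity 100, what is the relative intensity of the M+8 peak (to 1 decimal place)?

42.0

Binomial terms of (0.373 + 0.627)^4: M 0.0194, M+2 0.1302, M+4 0.3282, M+6 0.3678, M+8 0.1546 → M+6 is the base peak.
P(M+6) = C(4,3) × 0.373^1 × 0.627^3 = 4 × 0.3730 × 0.24649188 = 0.367766 (base)
P(M+8) = C(4,4) × 0.373^0 × 0.627^4 = 1 × 1.0000 × 0.15455041 = 0.154550
Relative intensity = 0.154550 / 0.367766 × 100 = 42.0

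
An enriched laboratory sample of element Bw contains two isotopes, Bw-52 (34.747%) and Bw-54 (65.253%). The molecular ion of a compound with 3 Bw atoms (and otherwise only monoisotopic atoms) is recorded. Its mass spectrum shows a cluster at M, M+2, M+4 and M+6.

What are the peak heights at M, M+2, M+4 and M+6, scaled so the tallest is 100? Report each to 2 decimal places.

Each Bw atom is independently Bw-52 (p = 0.34747) or Bw-54 (q = 0.65253); the cluster is the binomial expansion (p + q)^3.
P(M) = 0.34747^3 = 0.041952
P(M+2) = 3 × 0.34747^2 × 0.65253^1 = 0.236350
P(M+4) = 3 × 0.34747^1 × 0.65253^2 = 0.443853
P(M+6) = 0.65253^3 = 0.277844
The M+4 peak is largest (0.443853); scaling to 100 gives 9.45 : 53.25 : 100.00 : 62.60.

9.45 : 53.25 : 100.00 : 62.60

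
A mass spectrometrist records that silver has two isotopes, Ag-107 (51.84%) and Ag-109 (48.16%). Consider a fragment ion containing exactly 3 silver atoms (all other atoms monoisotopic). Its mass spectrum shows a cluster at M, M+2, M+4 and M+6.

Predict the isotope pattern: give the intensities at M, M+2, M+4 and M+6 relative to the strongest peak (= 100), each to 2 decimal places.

35.88 : 100.00 : 92.90 : 28.77

The 3 Ag atoms are independent, so intensities follow the terms of (0.5184 + 0.4816)^3.
P(M) = 0.5184^3 = 0.139314
P(M+2) = 3 × 0.5184^2 × 0.4816^1 = 0.388273
P(M+4) = 3 × 0.5184^1 × 0.4816^2 = 0.360711
P(M+6) = 0.4816^3 = 0.111702
The M+2 peak is largest (0.388273); scaling to 100 gives 35.88 : 100.00 : 92.90 : 28.77.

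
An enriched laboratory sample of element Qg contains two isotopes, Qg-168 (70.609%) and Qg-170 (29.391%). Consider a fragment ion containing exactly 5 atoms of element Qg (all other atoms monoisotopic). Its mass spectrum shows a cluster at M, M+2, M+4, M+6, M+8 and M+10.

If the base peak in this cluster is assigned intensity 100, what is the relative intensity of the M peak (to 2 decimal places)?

Binomial terms of (0.70609 + 0.29391)^5: M 0.1755, M+2 0.3653, M+4 0.3041, M+6 0.1266, M+8 0.0263, M+10 0.0022 → M+2 is the base peak.
P(M+2) = C(5,1) × 0.70609^4 × 0.29391^1 = 5 × 0.24856515 × 0.29391 = 0.365279 (base)
P(M) = C(5,0) × 0.70609^5 × 0.29391^0 = 1 × 0.17550937 × 1.0000 = 0.175509
Relative intensity = 0.175509 / 0.365279 × 100 = 48.05

48.05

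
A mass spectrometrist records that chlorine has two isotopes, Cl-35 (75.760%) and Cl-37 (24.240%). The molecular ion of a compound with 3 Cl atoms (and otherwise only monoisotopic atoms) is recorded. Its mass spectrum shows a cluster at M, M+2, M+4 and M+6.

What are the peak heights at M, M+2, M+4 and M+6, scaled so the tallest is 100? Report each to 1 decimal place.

Each Cl atom is independently Cl-35 (p = 0.75760) or Cl-37 (q = 0.24240); the cluster is the binomial expansion (p + q)^3.
P(M) = 0.75760^3 = 0.434830
P(M+2) = 3 × 0.75760^2 × 0.24240^1 = 0.417382
P(M+4) = 3 × 0.75760^1 × 0.24240^2 = 0.133545
P(M+6) = 0.24240^3 = 0.014243
The M peak is largest (0.434830); scaling to 100 gives 100.0 : 96.0 : 30.7 : 3.3.

100.0 : 96.0 : 30.7 : 3.3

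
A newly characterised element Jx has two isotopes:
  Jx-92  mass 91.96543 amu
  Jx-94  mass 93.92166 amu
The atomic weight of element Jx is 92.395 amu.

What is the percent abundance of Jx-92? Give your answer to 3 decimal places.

Let x be the fractional abundance of Jx-92; then Jx-94 has abundance 1 − x.
91.96543·x + 93.92166·(1 − x) = 92.395
(91.96543 − 93.92166)·x = 92.395 − 93.92166
x = -1.52666 / -1.95623 = 0.78041 → 78.041% Jx-92, 21.959% Jx-94.

78.041%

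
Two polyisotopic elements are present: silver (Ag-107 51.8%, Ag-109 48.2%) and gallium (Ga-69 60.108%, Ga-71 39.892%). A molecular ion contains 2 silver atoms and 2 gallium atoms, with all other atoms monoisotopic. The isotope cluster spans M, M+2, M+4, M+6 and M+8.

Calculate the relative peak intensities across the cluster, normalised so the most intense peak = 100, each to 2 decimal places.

Silver pattern (n=2): 0.268324 : 0.499352 : 0.232324
Gallium pattern (n=2): 0.36129717 : 0.47956567 : 0.15913717
Convolve the two distributions (both contribute in 2-u steps):
  M: 0.268324×0.36129717 = 0.096945
  M+2: 0.268324×0.47956567 + 0.499352×0.36129717 = 0.309093
  M+4: 0.268324×0.15913717 + 0.499352×0.47956567 + 0.232324×0.36129717 = 0.366110
  M+6: 0.499352×0.15913717 + 0.232324×0.47956567 = 0.190880
  M+8: 0.232324×0.15913717 = 0.036971
Scale to base peak (0.366110) = 100: 26.48 : 84.43 : 100.00 : 52.14 : 10.10

26.48 : 84.43 : 100.00 : 52.14 : 10.10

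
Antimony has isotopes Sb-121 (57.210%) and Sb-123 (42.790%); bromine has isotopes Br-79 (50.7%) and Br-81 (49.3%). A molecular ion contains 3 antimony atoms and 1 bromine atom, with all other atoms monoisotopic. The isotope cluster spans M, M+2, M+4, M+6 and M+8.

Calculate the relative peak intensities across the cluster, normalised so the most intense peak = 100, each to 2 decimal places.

Antimony pattern (n=3): 0.18724742 : 0.42015297 : 0.3142518 : 0.07834781
Bromine pattern (n=1): 0.5070 : 0.4930
Convolve the two distributions (both contribute in 2-u steps):
  M: 0.18724742×0.5070 = 0.094934
  M+2: 0.18724742×0.4930 + 0.42015297×0.5070 = 0.305331
  M+4: 0.42015297×0.4930 + 0.3142518×0.5070 = 0.366461
  M+6: 0.3142518×0.4930 + 0.07834781×0.5070 = 0.194648
  M+8: 0.07834781×0.4930 = 0.038625
Scale to base peak (0.366461) = 100: 25.91 : 83.32 : 100.00 : 53.12 : 10.54

25.91 : 83.32 : 100.00 : 53.12 : 10.54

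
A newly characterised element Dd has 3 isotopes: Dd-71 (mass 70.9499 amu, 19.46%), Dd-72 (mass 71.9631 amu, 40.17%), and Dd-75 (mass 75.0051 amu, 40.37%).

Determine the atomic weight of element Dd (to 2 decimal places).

Ar = Σ fᵢ·mᵢ = 0.1946 × 70.9499 + 0.4017 × 71.9631 + 0.4037 × 75.0051
= 13.80685 + 28.90758 + 30.27956 = 72.99399 amu

72.99 amu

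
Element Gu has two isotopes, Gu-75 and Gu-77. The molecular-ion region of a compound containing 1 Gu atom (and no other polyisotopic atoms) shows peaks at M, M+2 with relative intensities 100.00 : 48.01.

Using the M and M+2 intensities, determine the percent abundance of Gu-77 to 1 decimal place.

32.4%

Let p = fractional abundance of Gu-75. I(M+2)/I(M) = [C(1,1)·p^0·(1−p)] / p^1 = 1·(1−p)/p = 48.01/100.00 = 0.4801
(1−p)/p = 0.4801/1 = 0.4801  ⇒  p = 1/(1 + 0.4801) = 0.6756
Gu-75: 67.6%, Gu-77: 32.4%.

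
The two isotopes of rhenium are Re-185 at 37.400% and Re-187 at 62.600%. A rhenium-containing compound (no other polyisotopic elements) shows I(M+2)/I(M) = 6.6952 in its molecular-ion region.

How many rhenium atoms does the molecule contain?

4

For n independent Re atoms, I(M+2)/I(M) = n · (abundance Re-187) / (abundance Re-185) = n · 0.62600/0.37400.
n = 6.6952 × 0.37400/0.62600 = 4.00 ≈ 4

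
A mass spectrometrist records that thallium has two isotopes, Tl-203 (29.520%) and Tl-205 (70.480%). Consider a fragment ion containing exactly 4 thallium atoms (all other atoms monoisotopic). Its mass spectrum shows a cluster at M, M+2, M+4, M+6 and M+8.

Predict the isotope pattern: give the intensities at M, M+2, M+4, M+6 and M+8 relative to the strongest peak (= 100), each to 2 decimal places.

Each Tl atom is independently Tl-203 (p = 0.29520) or Tl-205 (q = 0.70480); the cluster is the binomial expansion (p + q)^4.
P(M) = 0.29520^4 = 0.007594
P(M+2) = 4 × 0.29520^3 × 0.70480^1 = 0.072523
P(M+4) = 6 × 0.29520^2 × 0.70480^2 = 0.259726
P(M+6) = 4 × 0.29520^1 × 0.70480^3 = 0.413403
P(M+8) = 0.70480^4 = 0.246754
The M+6 peak is largest (0.413403); scaling to 100 gives 1.84 : 17.54 : 62.83 : 100.00 : 59.69.

1.84 : 17.54 : 62.83 : 100.00 : 59.69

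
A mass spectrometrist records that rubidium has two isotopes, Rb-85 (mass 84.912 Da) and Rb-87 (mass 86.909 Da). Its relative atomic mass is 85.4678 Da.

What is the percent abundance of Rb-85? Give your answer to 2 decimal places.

With x = fraction of Rb-85 (so Rb-87 is 1 − x):
84.912·x + 86.909·(1 − x) = 85.4678
(84.912 − 86.909)·x = 85.4678 − 86.909
x = -1.4412 / -1.997 = 0.72168 → 72.17% Rb-85, 27.83% Rb-87.

72.17%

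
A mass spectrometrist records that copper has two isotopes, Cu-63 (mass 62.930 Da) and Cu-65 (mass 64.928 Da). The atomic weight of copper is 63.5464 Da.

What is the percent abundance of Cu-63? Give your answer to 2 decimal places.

69.15%

With x = fraction of Cu-63 (so Cu-65 is 1 − x):
62.930·x + 64.928·(1 − x) = 63.5464
(62.930 − 64.928)·x = 63.5464 − 64.928
x = -1.3816 / -1.998 = 0.69149 → 69.15% Cu-63, 30.85% Cu-65.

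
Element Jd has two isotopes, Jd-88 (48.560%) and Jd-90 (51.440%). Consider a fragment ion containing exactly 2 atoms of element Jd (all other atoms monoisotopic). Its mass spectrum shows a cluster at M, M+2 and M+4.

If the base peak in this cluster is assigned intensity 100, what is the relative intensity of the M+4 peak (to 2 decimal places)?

52.97

Term probabilities: M 0.2358, M+2 0.4996, M+4 0.2646. Base peak = M+2.
P(M+2) = C(2,1) × 0.48560^1 × 0.51440^1 = 2 × 0.4856 × 0.5144 = 0.499585 (base)
P(M+4) = C(2,2) × 0.48560^0 × 0.51440^2 = 1 × 1.0000 × 0.26460736 = 0.264607
Relative intensity = 0.264607 / 0.499585 × 100 = 52.97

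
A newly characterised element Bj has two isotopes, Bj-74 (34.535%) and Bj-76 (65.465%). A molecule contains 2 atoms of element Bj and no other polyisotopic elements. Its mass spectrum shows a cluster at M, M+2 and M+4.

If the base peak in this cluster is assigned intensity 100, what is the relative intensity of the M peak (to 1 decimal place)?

Term probabilities: M 0.1193, M+2 0.4522, M+4 0.4286. Base peak = M+2.
P(M+2) = C(2,1) × 0.34535^1 × 0.65465^1 = 2 × 0.34535 × 0.65465 = 0.452167 (base)
P(M) = C(2,0) × 0.34535^2 × 0.65465^0 = 1 × 0.11926662 × 1.0000 = 0.119267
Relative intensity = 0.119267 / 0.452167 × 100 = 26.4

26.4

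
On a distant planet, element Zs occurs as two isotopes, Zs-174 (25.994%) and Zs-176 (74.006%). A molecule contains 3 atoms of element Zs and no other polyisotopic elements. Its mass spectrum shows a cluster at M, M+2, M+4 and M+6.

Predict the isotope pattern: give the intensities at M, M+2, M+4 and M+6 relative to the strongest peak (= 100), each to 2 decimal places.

4.11 : 35.12 : 100.00 : 94.90

Expanding (0.25994 + 0.74006)^3:
P(M) = 0.25994^3 = 0.017564
P(M+2) = 3 × 0.25994^2 × 0.74006^1 = 0.150015
P(M+4) = 3 × 0.25994^1 × 0.74006^2 = 0.427099
P(M+6) = 0.74006^3 = 0.405323
The M+4 peak is largest (0.427099); scaling to 100 gives 4.11 : 35.12 : 100.00 : 94.90.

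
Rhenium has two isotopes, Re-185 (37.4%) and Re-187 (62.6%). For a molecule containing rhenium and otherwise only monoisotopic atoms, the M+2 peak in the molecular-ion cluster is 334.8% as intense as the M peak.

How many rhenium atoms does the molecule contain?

2

With n Re atoms, P(M+2)/P(M) = C(n,1)·p^(n−1)q / p^n = n·q/p = n · 0.626/0.374.
n = 3.348 × 0.374/0.626 = 2.00 ≈ 2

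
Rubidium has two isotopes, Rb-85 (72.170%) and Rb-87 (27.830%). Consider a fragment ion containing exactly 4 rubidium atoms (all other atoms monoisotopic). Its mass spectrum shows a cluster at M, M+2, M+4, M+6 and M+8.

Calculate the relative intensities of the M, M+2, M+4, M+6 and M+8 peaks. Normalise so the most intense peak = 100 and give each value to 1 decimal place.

Each Rb atom is independently Rb-85 (p = 0.72170) or Rb-87 (q = 0.27830); the cluster is the binomial expansion (p + q)^4.
P(M) = 0.72170^4 = 0.271286
P(M+2) = 4 × 0.72170^3 × 0.27830^1 = 0.418450
P(M+4) = 6 × 0.72170^2 × 0.27830^2 = 0.242042
P(M+6) = 4 × 0.72170^1 × 0.27830^3 = 0.062224
P(M+8) = 0.27830^4 = 0.005999
The M+2 peak is largest (0.418450); scaling to 100 gives 64.8 : 100.0 : 57.8 : 14.9 : 1.4.

64.8 : 100.0 : 57.8 : 14.9 : 1.4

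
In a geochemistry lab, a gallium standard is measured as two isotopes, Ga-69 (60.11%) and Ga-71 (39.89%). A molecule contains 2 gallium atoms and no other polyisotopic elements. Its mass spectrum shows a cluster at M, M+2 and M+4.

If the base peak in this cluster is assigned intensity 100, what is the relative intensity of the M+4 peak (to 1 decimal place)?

33.2

Term probabilities: M 0.3613, M+2 0.4796, M+4 0.1591. Base peak = M+2.
P(M+2) = C(2,1) × 0.6011^1 × 0.3989^1 = 2 × 0.6011 × 0.3989 = 0.479558 (base)
P(M+4) = C(2,2) × 0.6011^0 × 0.3989^2 = 1 × 1.0000 × 0.15912121 = 0.159121
Relative intensity = 0.159121 / 0.479558 × 100 = 33.2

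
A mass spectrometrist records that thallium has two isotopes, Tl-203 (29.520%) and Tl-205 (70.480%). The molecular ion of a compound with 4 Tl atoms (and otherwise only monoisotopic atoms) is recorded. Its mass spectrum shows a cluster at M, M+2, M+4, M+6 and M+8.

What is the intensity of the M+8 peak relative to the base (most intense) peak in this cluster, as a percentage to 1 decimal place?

(0.29520 + 0.70480)^4 gives M 0.0076, M+2 0.0725, M+4 0.2597, M+6 0.4134, M+8 0.2468; the largest is M+6.
P(M+6) = C(4,3) × 0.29520^1 × 0.70480^3 = 4 × 0.2952 × 0.35010449 = 0.413403 (base)
P(M+8) = C(4,4) × 0.29520^0 × 0.70480^4 = 1 × 1.0000 × 0.24675365 = 0.246754
Relative intensity = 0.246754 / 0.413403 × 100 = 59.7

59.7%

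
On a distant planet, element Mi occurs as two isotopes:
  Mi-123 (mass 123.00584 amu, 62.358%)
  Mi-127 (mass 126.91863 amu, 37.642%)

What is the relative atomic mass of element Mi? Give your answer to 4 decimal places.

124.4787 amu

Weight each isotope mass by its fractional abundance: 0.62358 × 123.00584 + 0.37642 × 126.91863
= 76.703982 + 47.774711 = 124.478693 amu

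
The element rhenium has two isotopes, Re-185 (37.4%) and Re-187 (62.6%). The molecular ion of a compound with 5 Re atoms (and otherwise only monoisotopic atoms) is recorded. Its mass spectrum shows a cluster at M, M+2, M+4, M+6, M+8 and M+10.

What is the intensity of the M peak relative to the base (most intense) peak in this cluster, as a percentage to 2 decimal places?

Term probabilities: M 0.0073, M+2 0.0612, M+4 0.2050, M+6 0.3431, M+8 0.2872, M+10 0.0961. Base peak = M+6.
P(M+6) = C(5,3) × 0.374^2 × 0.626^3 = 10 × 0.139876 × 0.24531438 = 0.343136 (base)
P(M) = C(5,0) × 0.374^5 × 0.626^0 = 1 × 0.00731742 × 1.0000 = 0.007317
Relative intensity = 0.007317 / 0.343136 × 100 = 2.13

2.13%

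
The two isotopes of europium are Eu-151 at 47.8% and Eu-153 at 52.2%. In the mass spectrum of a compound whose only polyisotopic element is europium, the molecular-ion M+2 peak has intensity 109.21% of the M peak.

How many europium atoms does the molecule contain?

1

With n Eu atoms, P(M+2)/P(M) = C(n,1)·p^(n−1)q / p^n = n·q/p = n · 0.522/0.478.
n = 1.0921 × 0.478/0.522 = 1.00 ≈ 1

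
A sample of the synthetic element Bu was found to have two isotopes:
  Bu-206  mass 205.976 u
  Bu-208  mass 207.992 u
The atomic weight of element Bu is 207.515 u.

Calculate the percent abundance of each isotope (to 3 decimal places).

With x = fraction of Bu-206 (so Bu-208 is 1 − x):
205.976·x + 207.992·(1 − x) = 207.515
(205.976 − 207.992)·x = 207.515 − 207.992
x = -0.477 / -2.016 = 0.23661 → 23.661% Bu-206, 76.339% Bu-208.

Bu-206: 23.661%, Bu-208: 76.339%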